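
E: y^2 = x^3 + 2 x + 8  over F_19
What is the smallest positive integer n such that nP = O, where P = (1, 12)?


Compute successive multiples of P until we hit O:
  1P = (1, 12)
  2P = (18, 9)
  3P = (7, 17)
  4P = (8, 17)
  5P = (14, 14)
  6P = (2, 1)
  7P = (4, 2)
  8P = (4, 17)
  ... (continuing to 15P)
  15P = O

ord(P) = 15


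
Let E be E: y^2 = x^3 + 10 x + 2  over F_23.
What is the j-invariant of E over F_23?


Delta = -16(4 a^3 + 27 b^2) mod 23 = 6
-1728 * (4 a)^3 = -1728 * (4*10)^3 mod 23 = 4
j = 4 * 6^(-1) mod 23 = 16

j = 16 (mod 23)


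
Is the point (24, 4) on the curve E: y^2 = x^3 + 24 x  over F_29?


Check whether y^2 = x^3 + 24 x + 0 (mod 29) for (x, y) = (24, 4).
LHS: y^2 = 4^2 mod 29 = 16
RHS: x^3 + 24 x + 0 = 24^3 + 24*24 + 0 mod 29 = 16
LHS = RHS

Yes, on the curve


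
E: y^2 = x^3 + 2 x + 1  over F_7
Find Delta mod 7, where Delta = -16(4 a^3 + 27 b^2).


4 a^3 + 27 b^2 = 4*2^3 + 27*1^2 = 32 + 27 = 59
Delta = -16 * (59) = -944
Delta mod 7 = 1

Delta = 1 (mod 7)


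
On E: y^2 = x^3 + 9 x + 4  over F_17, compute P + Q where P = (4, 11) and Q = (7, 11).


P != Q, so use the chord formula.
s = (y2 - y1) / (x2 - x1) = (0) / (3) mod 17 = 0
x3 = s^2 - x1 - x2 mod 17 = 0^2 - 4 - 7 = 6
y3 = s (x1 - x3) - y1 mod 17 = 0 * (4 - 6) - 11 = 6

P + Q = (6, 6)


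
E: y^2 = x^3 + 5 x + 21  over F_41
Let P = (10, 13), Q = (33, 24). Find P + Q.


P != Q, so use the chord formula.
s = (y2 - y1) / (x2 - x1) = (11) / (23) mod 41 = 29
x3 = s^2 - x1 - x2 mod 41 = 29^2 - 10 - 33 = 19
y3 = s (x1 - x3) - y1 mod 41 = 29 * (10 - 19) - 13 = 13

P + Q = (19, 13)


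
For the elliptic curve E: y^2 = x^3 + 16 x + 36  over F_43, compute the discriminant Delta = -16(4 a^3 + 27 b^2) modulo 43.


4 a^3 + 27 b^2 = 4*16^3 + 27*36^2 = 16384 + 34992 = 51376
Delta = -16 * (51376) = -822016
Delta mod 43 = 15

Delta = 15 (mod 43)


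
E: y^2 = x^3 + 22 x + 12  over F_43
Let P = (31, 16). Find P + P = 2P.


Doubling: s = (3 x1^2 + a) / (2 y1)
s = (3*31^2 + 22) / (2*16) mod 43 = 33
x3 = s^2 - 2 x1 mod 43 = 33^2 - 2*31 = 38
y3 = s (x1 - x3) - y1 mod 43 = 33 * (31 - 38) - 16 = 11

2P = (38, 11)


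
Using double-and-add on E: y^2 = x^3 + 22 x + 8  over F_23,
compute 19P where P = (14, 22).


k = 19 = 10011_2 (binary, LSB first: 11001)
Double-and-add from P = (14, 22):
  bit 0 = 1: acc = O + (14, 22) = (14, 22)
  bit 1 = 1: acc = (14, 22) + (8, 11) = (5, 6)
  bit 2 = 0: acc unchanged = (5, 6)
  bit 3 = 0: acc unchanged = (5, 6)
  bit 4 = 1: acc = (5, 6) + (0, 13) = (8, 12)

19P = (8, 12)


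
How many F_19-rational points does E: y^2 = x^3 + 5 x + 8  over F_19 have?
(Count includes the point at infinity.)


For each x in F_19, count y with y^2 = x^3 + 5 x + 8 mod 19:
  x = 2: RHS = 7, y in [8, 11]  -> 2 point(s)
  x = 4: RHS = 16, y in [4, 15]  -> 2 point(s)
  x = 5: RHS = 6, y in [5, 14]  -> 2 point(s)
  x = 6: RHS = 7, y in [8, 11]  -> 2 point(s)
  x = 7: RHS = 6, y in [5, 14]  -> 2 point(s)
  x = 8: RHS = 9, y in [3, 16]  -> 2 point(s)
  x = 11: RHS = 7, y in [8, 11]  -> 2 point(s)
  x = 13: RHS = 9, y in [3, 16]  -> 2 point(s)
  x = 15: RHS = 0, y in [0]  -> 1 point(s)
  x = 16: RHS = 4, y in [2, 17]  -> 2 point(s)
  x = 17: RHS = 9, y in [3, 16]  -> 2 point(s)
Affine points: 21. Add the point at infinity: total = 22.

#E(F_19) = 22


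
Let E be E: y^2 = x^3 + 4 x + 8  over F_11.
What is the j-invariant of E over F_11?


Delta = -16(4 a^3 + 27 b^2) mod 11 = 2
-1728 * (4 a)^3 = -1728 * (4*4)^3 mod 11 = 7
j = 7 * 2^(-1) mod 11 = 9

j = 9 (mod 11)


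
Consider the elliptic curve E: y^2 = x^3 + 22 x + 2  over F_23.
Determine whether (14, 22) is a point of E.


Check whether y^2 = x^3 + 22 x + 2 (mod 23) for (x, y) = (14, 22).
LHS: y^2 = 22^2 mod 23 = 1
RHS: x^3 + 22 x + 2 = 14^3 + 22*14 + 2 mod 23 = 18
LHS != RHS

No, not on the curve


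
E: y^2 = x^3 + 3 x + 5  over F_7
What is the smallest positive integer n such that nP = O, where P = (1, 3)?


Compute successive multiples of P until we hit O:
  1P = (1, 3)
  2P = (6, 6)
  3P = (4, 5)
  4P = (4, 2)
  5P = (6, 1)
  6P = (1, 4)
  7P = O

ord(P) = 7


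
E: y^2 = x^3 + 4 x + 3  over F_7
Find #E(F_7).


For each x in F_7, count y with y^2 = x^3 + 4 x + 3 mod 7:
  x = 1: RHS = 1, y in [1, 6]  -> 2 point(s)
  x = 3: RHS = 0, y in [0]  -> 1 point(s)
  x = 5: RHS = 1, y in [1, 6]  -> 2 point(s)
Affine points: 5. Add the point at infinity: total = 6.

#E(F_7) = 6


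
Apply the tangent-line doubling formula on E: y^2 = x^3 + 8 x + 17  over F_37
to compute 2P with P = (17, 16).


Doubling: s = (3 x1^2 + a) / (2 y1)
s = (3*17^2 + 8) / (2*16) mod 37 = 10
x3 = s^2 - 2 x1 mod 37 = 10^2 - 2*17 = 29
y3 = s (x1 - x3) - y1 mod 37 = 10 * (17 - 29) - 16 = 12

2P = (29, 12)


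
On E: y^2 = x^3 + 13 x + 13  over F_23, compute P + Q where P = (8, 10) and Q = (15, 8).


P != Q, so use the chord formula.
s = (y2 - y1) / (x2 - x1) = (21) / (7) mod 23 = 3
x3 = s^2 - x1 - x2 mod 23 = 3^2 - 8 - 15 = 9
y3 = s (x1 - x3) - y1 mod 23 = 3 * (8 - 9) - 10 = 10

P + Q = (9, 10)


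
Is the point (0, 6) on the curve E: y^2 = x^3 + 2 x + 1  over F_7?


Check whether y^2 = x^3 + 2 x + 1 (mod 7) for (x, y) = (0, 6).
LHS: y^2 = 6^2 mod 7 = 1
RHS: x^3 + 2 x + 1 = 0^3 + 2*0 + 1 mod 7 = 1
LHS = RHS

Yes, on the curve


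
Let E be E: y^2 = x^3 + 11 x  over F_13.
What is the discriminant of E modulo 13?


4 a^3 + 27 b^2 = 4*11^3 + 27*0^2 = 5324 + 0 = 5324
Delta = -16 * (5324) = -85184
Delta mod 13 = 5

Delta = 5 (mod 13)


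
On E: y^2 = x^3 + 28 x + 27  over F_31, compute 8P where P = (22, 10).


k = 8 = 1000_2 (binary, LSB first: 0001)
Double-and-add from P = (22, 10):
  bit 0 = 0: acc unchanged = O
  bit 1 = 0: acc unchanged = O
  bit 2 = 0: acc unchanged = O
  bit 3 = 1: acc = O + (7, 16) = (7, 16)

8P = (7, 16)


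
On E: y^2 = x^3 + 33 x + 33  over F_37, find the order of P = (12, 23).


Compute successive multiples of P until we hit O:
  1P = (12, 23)
  2P = (2, 25)
  3P = (26, 2)
  4P = (29, 21)
  5P = (6, 22)
  6P = (18, 13)
  7P = (18, 24)
  8P = (6, 15)
  ... (continuing to 13P)
  13P = O

ord(P) = 13


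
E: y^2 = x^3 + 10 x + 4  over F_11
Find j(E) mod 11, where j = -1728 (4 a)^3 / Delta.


Delta = -16(4 a^3 + 27 b^2) mod 11 = 5
-1728 * (4 a)^3 = -1728 * (4*10)^3 mod 11 = 9
j = 9 * 5^(-1) mod 11 = 4

j = 4 (mod 11)


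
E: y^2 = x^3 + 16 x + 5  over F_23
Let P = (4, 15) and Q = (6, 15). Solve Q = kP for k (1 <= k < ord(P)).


Enumerate multiples of P until we hit Q = (6, 15):
  1P = (4, 15)
  2P = (8, 1)
  3P = (6, 15)
Match found at i = 3.

k = 3


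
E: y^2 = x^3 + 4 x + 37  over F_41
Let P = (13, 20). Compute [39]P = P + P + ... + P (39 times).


k = 39 = 100111_2 (binary, LSB first: 111001)
Double-and-add from P = (13, 20):
  bit 0 = 1: acc = O + (13, 20) = (13, 20)
  bit 1 = 1: acc = (13, 20) + (7, 30) = (1, 1)
  bit 2 = 1: acc = (1, 1) + (11, 31) = (38, 11)
  bit 3 = 0: acc unchanged = (38, 11)
  bit 4 = 0: acc unchanged = (38, 11)
  bit 5 = 1: acc = (38, 11) + (28, 24) = (14, 7)

39P = (14, 7)


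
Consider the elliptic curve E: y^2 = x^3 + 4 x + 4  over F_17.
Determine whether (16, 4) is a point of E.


Check whether y^2 = x^3 + 4 x + 4 (mod 17) for (x, y) = (16, 4).
LHS: y^2 = 4^2 mod 17 = 16
RHS: x^3 + 4 x + 4 = 16^3 + 4*16 + 4 mod 17 = 16
LHS = RHS

Yes, on the curve


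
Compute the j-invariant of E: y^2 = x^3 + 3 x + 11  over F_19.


Delta = -16(4 a^3 + 27 b^2) mod 19 = 17
-1728 * (4 a)^3 = -1728 * (4*3)^3 mod 19 = 18
j = 18 * 17^(-1) mod 19 = 10

j = 10 (mod 19)


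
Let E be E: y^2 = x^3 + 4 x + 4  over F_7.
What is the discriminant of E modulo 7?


4 a^3 + 27 b^2 = 4*4^3 + 27*4^2 = 256 + 432 = 688
Delta = -16 * (688) = -11008
Delta mod 7 = 3

Delta = 3 (mod 7)


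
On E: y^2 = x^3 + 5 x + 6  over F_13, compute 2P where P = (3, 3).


Doubling: s = (3 x1^2 + a) / (2 y1)
s = (3*3^2 + 5) / (2*3) mod 13 = 1
x3 = s^2 - 2 x1 mod 13 = 1^2 - 2*3 = 8
y3 = s (x1 - x3) - y1 mod 13 = 1 * (3 - 8) - 3 = 5

2P = (8, 5)


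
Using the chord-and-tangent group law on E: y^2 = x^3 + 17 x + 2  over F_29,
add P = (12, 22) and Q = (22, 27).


P != Q, so use the chord formula.
s = (y2 - y1) / (x2 - x1) = (5) / (10) mod 29 = 15
x3 = s^2 - x1 - x2 mod 29 = 15^2 - 12 - 22 = 17
y3 = s (x1 - x3) - y1 mod 29 = 15 * (12 - 17) - 22 = 19

P + Q = (17, 19)


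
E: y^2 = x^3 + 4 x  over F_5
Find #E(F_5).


For each x in F_5, count y with y^2 = x^3 + 4 x + 0 mod 5:
  x = 0: RHS = 0, y in [0]  -> 1 point(s)
  x = 1: RHS = 0, y in [0]  -> 1 point(s)
  x = 2: RHS = 1, y in [1, 4]  -> 2 point(s)
  x = 3: RHS = 4, y in [2, 3]  -> 2 point(s)
  x = 4: RHS = 0, y in [0]  -> 1 point(s)
Affine points: 7. Add the point at infinity: total = 8.

#E(F_5) = 8


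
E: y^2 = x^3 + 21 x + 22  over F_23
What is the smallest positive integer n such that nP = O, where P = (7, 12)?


Compute successive multiples of P until we hit O:
  1P = (7, 12)
  2P = (12, 22)
  3P = (8, 9)
  4P = (17, 18)
  5P = (15, 20)
  6P = (2, 16)
  7P = (22, 0)
  8P = (2, 7)
  ... (continuing to 14P)
  14P = O

ord(P) = 14


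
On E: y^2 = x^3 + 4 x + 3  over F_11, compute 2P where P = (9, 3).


k = 2 = 10_2 (binary, LSB first: 01)
Double-and-add from P = (9, 3):
  bit 0 = 0: acc unchanged = O
  bit 1 = 1: acc = O + (5, 4) = (5, 4)

2P = (5, 4)


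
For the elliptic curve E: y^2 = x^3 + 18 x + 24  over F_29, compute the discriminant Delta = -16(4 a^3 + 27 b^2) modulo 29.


4 a^3 + 27 b^2 = 4*18^3 + 27*24^2 = 23328 + 15552 = 38880
Delta = -16 * (38880) = -622080
Delta mod 29 = 28

Delta = 28 (mod 29)


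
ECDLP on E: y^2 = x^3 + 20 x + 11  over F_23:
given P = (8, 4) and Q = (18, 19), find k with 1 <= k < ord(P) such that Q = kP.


Enumerate multiples of P until we hit Q = (18, 19):
  1P = (8, 4)
  2P = (2, 17)
  3P = (3, 12)
  4P = (21, 3)
  5P = (20, 4)
  6P = (18, 19)
Match found at i = 6.

k = 6


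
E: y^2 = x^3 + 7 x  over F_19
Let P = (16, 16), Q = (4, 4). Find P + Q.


P != Q, so use the chord formula.
s = (y2 - y1) / (x2 - x1) = (7) / (7) mod 19 = 1
x3 = s^2 - x1 - x2 mod 19 = 1^2 - 16 - 4 = 0
y3 = s (x1 - x3) - y1 mod 19 = 1 * (16 - 0) - 16 = 0

P + Q = (0, 0)


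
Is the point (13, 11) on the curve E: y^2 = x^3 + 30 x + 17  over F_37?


Check whether y^2 = x^3 + 30 x + 17 (mod 37) for (x, y) = (13, 11).
LHS: y^2 = 11^2 mod 37 = 10
RHS: x^3 + 30 x + 17 = 13^3 + 30*13 + 17 mod 37 = 14
LHS != RHS

No, not on the curve


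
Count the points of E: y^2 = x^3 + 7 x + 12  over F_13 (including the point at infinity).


For each x in F_13, count y with y^2 = x^3 + 7 x + 12 mod 13:
  x = 0: RHS = 12, y in [5, 8]  -> 2 point(s)
  x = 4: RHS = 0, y in [0]  -> 1 point(s)
  x = 5: RHS = 3, y in [4, 9]  -> 2 point(s)
  x = 6: RHS = 10, y in [6, 7]  -> 2 point(s)
  x = 7: RHS = 1, y in [1, 12]  -> 2 point(s)
  x = 10: RHS = 3, y in [4, 9]  -> 2 point(s)
  x = 11: RHS = 3, y in [4, 9]  -> 2 point(s)
  x = 12: RHS = 4, y in [2, 11]  -> 2 point(s)
Affine points: 15. Add the point at infinity: total = 16.

#E(F_13) = 16


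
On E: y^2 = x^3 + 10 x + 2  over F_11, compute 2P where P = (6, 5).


Doubling: s = (3 x1^2 + a) / (2 y1)
s = (3*6^2 + 10) / (2*5) mod 11 = 3
x3 = s^2 - 2 x1 mod 11 = 3^2 - 2*6 = 8
y3 = s (x1 - x3) - y1 mod 11 = 3 * (6 - 8) - 5 = 0

2P = (8, 0)


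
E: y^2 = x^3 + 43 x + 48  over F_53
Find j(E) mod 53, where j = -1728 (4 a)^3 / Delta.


Delta = -16(4 a^3 + 27 b^2) mod 53 = 41
-1728 * (4 a)^3 = -1728 * (4*43)^3 mod 53 = 27
j = 27 * 41^(-1) mod 53 = 11

j = 11 (mod 53)


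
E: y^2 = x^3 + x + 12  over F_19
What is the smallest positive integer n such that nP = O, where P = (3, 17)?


Compute successive multiples of P until we hit O:
  1P = (3, 17)
  2P = (5, 16)
  3P = (16, 18)
  4P = (9, 3)
  5P = (4, 17)
  6P = (12, 2)
  7P = (11, 9)
  8P = (6, 5)
  ... (continuing to 22P)
  22P = O

ord(P) = 22


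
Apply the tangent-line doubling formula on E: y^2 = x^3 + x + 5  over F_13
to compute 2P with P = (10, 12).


Doubling: s = (3 x1^2 + a) / (2 y1)
s = (3*10^2 + 1) / (2*12) mod 13 = 12
x3 = s^2 - 2 x1 mod 13 = 12^2 - 2*10 = 7
y3 = s (x1 - x3) - y1 mod 13 = 12 * (10 - 7) - 12 = 11

2P = (7, 11)


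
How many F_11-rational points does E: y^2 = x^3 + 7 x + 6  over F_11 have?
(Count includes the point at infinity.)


For each x in F_11, count y with y^2 = x^3 + 7 x + 6 mod 11:
  x = 1: RHS = 3, y in [5, 6]  -> 2 point(s)
  x = 5: RHS = 1, y in [1, 10]  -> 2 point(s)
  x = 6: RHS = 0, y in [0]  -> 1 point(s)
  x = 10: RHS = 9, y in [3, 8]  -> 2 point(s)
Affine points: 7. Add the point at infinity: total = 8.

#E(F_11) = 8


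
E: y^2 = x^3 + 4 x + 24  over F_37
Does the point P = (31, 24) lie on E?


Check whether y^2 = x^3 + 4 x + 24 (mod 37) for (x, y) = (31, 24).
LHS: y^2 = 24^2 mod 37 = 21
RHS: x^3 + 4 x + 24 = 31^3 + 4*31 + 24 mod 37 = 6
LHS != RHS

No, not on the curve


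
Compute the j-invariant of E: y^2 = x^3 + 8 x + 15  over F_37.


Delta = -16(4 a^3 + 27 b^2) mod 37 = 13
-1728 * (4 a)^3 = -1728 * (4*8)^3 mod 37 = 31
j = 31 * 13^(-1) mod 37 = 28

j = 28 (mod 37)


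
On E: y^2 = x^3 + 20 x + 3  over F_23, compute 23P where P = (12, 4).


k = 23 = 10111_2 (binary, LSB first: 11101)
Double-and-add from P = (12, 4):
  bit 0 = 1: acc = O + (12, 4) = (12, 4)
  bit 1 = 1: acc = (12, 4) + (0, 7) = (1, 22)
  bit 2 = 1: acc = (1, 22) + (18, 10) = (8, 10)
  bit 3 = 0: acc unchanged = (8, 10)
  bit 4 = 1: acc = (8, 10) + (4, 20) = (0, 16)

23P = (0, 16)


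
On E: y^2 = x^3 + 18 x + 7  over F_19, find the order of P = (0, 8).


Compute successive multiples of P until we hit O:
  1P = (0, 8)
  2P = (17, 18)
  3P = (8, 13)
  4P = (1, 8)
  5P = (18, 11)
  6P = (10, 3)
  7P = (14, 18)
  8P = (9, 10)
  ... (continuing to 25P)
  25P = O

ord(P) = 25


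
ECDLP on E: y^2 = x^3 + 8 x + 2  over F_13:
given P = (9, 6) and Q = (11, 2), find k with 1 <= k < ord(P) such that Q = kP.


Enumerate multiples of P until we hit Q = (11, 2):
  1P = (9, 6)
  2P = (11, 2)
Match found at i = 2.

k = 2


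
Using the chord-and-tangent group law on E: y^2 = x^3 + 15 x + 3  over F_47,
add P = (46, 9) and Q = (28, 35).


P != Q, so use the chord formula.
s = (y2 - y1) / (x2 - x1) = (26) / (29) mod 47 = 9
x3 = s^2 - x1 - x2 mod 47 = 9^2 - 46 - 28 = 7
y3 = s (x1 - x3) - y1 mod 47 = 9 * (46 - 7) - 9 = 13

P + Q = (7, 13)


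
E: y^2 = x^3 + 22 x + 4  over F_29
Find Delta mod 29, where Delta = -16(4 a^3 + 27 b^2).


4 a^3 + 27 b^2 = 4*22^3 + 27*4^2 = 42592 + 432 = 43024
Delta = -16 * (43024) = -688384
Delta mod 29 = 18

Delta = 18 (mod 29)


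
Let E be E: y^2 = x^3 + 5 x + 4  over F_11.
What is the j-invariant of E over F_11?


Delta = -16(4 a^3 + 27 b^2) mod 11 = 4
-1728 * (4 a)^3 = -1728 * (4*5)^3 mod 11 = 8
j = 8 * 4^(-1) mod 11 = 2

j = 2 (mod 11)


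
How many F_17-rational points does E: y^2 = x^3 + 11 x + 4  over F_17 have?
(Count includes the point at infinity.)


For each x in F_17, count y with y^2 = x^3 + 11 x + 4 mod 17:
  x = 0: RHS = 4, y in [2, 15]  -> 2 point(s)
  x = 1: RHS = 16, y in [4, 13]  -> 2 point(s)
  x = 2: RHS = 0, y in [0]  -> 1 point(s)
  x = 3: RHS = 13, y in [8, 9]  -> 2 point(s)
  x = 7: RHS = 16, y in [4, 13]  -> 2 point(s)
  x = 8: RHS = 9, y in [3, 14]  -> 2 point(s)
  x = 9: RHS = 16, y in [4, 13]  -> 2 point(s)
  x = 10: RHS = 9, y in [3, 14]  -> 2 point(s)
  x = 13: RHS = 15, y in [7, 10]  -> 2 point(s)
  x = 15: RHS = 8, y in [5, 12]  -> 2 point(s)
  x = 16: RHS = 9, y in [3, 14]  -> 2 point(s)
Affine points: 21. Add the point at infinity: total = 22.

#E(F_17) = 22


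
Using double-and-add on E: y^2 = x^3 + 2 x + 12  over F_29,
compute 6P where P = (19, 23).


k = 6 = 110_2 (binary, LSB first: 011)
Double-and-add from P = (19, 23):
  bit 0 = 0: acc unchanged = O
  bit 1 = 1: acc = O + (21, 8) = (21, 8)
  bit 2 = 1: acc = (21, 8) + (23, 4) = (18, 15)

6P = (18, 15)


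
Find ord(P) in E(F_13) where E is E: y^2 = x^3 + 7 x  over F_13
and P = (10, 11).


Compute successive multiples of P until we hit O:
  1P = (10, 11)
  2P = (10, 2)
  3P = O

ord(P) = 3


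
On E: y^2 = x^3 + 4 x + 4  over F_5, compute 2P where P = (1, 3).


Doubling: s = (3 x1^2 + a) / (2 y1)
s = (3*1^2 + 4) / (2*3) mod 5 = 2
x3 = s^2 - 2 x1 mod 5 = 2^2 - 2*1 = 2
y3 = s (x1 - x3) - y1 mod 5 = 2 * (1 - 2) - 3 = 0

2P = (2, 0)


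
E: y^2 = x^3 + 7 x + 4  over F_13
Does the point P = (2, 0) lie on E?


Check whether y^2 = x^3 + 7 x + 4 (mod 13) for (x, y) = (2, 0).
LHS: y^2 = 0^2 mod 13 = 0
RHS: x^3 + 7 x + 4 = 2^3 + 7*2 + 4 mod 13 = 0
LHS = RHS

Yes, on the curve


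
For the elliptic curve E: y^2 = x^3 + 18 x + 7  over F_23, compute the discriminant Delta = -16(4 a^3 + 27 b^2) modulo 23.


4 a^3 + 27 b^2 = 4*18^3 + 27*7^2 = 23328 + 1323 = 24651
Delta = -16 * (24651) = -394416
Delta mod 23 = 11

Delta = 11 (mod 23)


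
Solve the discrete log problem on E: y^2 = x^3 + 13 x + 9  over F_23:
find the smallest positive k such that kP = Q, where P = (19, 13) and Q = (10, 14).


Enumerate multiples of P until we hit Q = (10, 14):
  1P = (19, 13)
  2P = (10, 9)
  3P = (3, 12)
  4P = (9, 2)
  5P = (13, 12)
  6P = (7, 12)
  7P = (1, 0)
  8P = (7, 11)
  9P = (13, 11)
  10P = (9, 21)
  11P = (3, 11)
  12P = (10, 14)
Match found at i = 12.

k = 12


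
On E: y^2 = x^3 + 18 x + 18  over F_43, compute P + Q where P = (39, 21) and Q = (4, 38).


P != Q, so use the chord formula.
s = (y2 - y1) / (x2 - x1) = (17) / (8) mod 43 = 29
x3 = s^2 - x1 - x2 mod 43 = 29^2 - 39 - 4 = 24
y3 = s (x1 - x3) - y1 mod 43 = 29 * (39 - 24) - 21 = 27

P + Q = (24, 27)


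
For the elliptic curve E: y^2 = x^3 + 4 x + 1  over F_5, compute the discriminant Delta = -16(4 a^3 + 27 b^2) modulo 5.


4 a^3 + 27 b^2 = 4*4^3 + 27*1^2 = 256 + 27 = 283
Delta = -16 * (283) = -4528
Delta mod 5 = 2

Delta = 2 (mod 5)


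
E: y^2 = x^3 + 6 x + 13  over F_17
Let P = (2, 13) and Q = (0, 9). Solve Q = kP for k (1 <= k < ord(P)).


Enumerate multiples of P until we hit Q = (0, 9):
  1P = (2, 13)
  2P = (0, 8)
  3P = (0, 9)
Match found at i = 3.

k = 3


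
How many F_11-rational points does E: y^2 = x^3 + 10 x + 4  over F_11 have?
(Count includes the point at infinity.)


For each x in F_11, count y with y^2 = x^3 + 10 x + 4 mod 11:
  x = 0: RHS = 4, y in [2, 9]  -> 2 point(s)
  x = 1: RHS = 4, y in [2, 9]  -> 2 point(s)
  x = 4: RHS = 9, y in [3, 8]  -> 2 point(s)
  x = 5: RHS = 3, y in [5, 6]  -> 2 point(s)
  x = 6: RHS = 5, y in [4, 7]  -> 2 point(s)
  x = 9: RHS = 9, y in [3, 8]  -> 2 point(s)
  x = 10: RHS = 4, y in [2, 9]  -> 2 point(s)
Affine points: 14. Add the point at infinity: total = 15.

#E(F_11) = 15


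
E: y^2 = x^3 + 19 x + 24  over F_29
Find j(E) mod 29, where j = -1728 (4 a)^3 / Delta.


Delta = -16(4 a^3 + 27 b^2) mod 29 = 14
-1728 * (4 a)^3 = -1728 * (4*19)^3 mod 29 = 7
j = 7 * 14^(-1) mod 29 = 15

j = 15 (mod 29)


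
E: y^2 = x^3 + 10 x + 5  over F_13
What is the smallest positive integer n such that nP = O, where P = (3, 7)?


Compute successive multiples of P until we hit O:
  1P = (3, 7)
  2P = (11, 9)
  3P = (8, 8)
  4P = (1, 9)
  5P = (10, 0)
  6P = (1, 4)
  7P = (8, 5)
  8P = (11, 4)
  ... (continuing to 10P)
  10P = O

ord(P) = 10


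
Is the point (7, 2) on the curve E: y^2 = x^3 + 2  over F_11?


Check whether y^2 = x^3 + 0 x + 2 (mod 11) for (x, y) = (7, 2).
LHS: y^2 = 2^2 mod 11 = 4
RHS: x^3 + 0 x + 2 = 7^3 + 0*7 + 2 mod 11 = 4
LHS = RHS

Yes, on the curve


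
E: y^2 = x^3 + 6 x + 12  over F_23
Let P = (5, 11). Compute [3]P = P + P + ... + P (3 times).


k = 3 = 11_2 (binary, LSB first: 11)
Double-and-add from P = (5, 11):
  bit 0 = 1: acc = O + (5, 11) = (5, 11)
  bit 1 = 1: acc = (5, 11) + (19, 19) = (12, 8)

3P = (12, 8)


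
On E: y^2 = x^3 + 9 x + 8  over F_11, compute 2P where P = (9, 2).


Doubling: s = (3 x1^2 + a) / (2 y1)
s = (3*9^2 + 9) / (2*2) mod 11 = 8
x3 = s^2 - 2 x1 mod 11 = 8^2 - 2*9 = 2
y3 = s (x1 - x3) - y1 mod 11 = 8 * (9 - 2) - 2 = 10

2P = (2, 10)


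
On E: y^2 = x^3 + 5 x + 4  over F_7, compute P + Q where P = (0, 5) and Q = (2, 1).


P != Q, so use the chord formula.
s = (y2 - y1) / (x2 - x1) = (3) / (2) mod 7 = 5
x3 = s^2 - x1 - x2 mod 7 = 5^2 - 0 - 2 = 2
y3 = s (x1 - x3) - y1 mod 7 = 5 * (0 - 2) - 5 = 6

P + Q = (2, 6)


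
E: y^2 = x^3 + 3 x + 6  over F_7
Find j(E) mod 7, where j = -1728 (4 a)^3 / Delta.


Delta = -16(4 a^3 + 27 b^2) mod 7 = 3
-1728 * (4 a)^3 = -1728 * (4*3)^3 mod 7 = 6
j = 6 * 3^(-1) mod 7 = 2

j = 2 (mod 7)


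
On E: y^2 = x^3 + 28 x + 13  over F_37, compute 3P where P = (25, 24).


k = 3 = 11_2 (binary, LSB first: 11)
Double-and-add from P = (25, 24):
  bit 0 = 1: acc = O + (25, 24) = (25, 24)
  bit 1 = 1: acc = (25, 24) + (20, 27) = (19, 2)

3P = (19, 2)


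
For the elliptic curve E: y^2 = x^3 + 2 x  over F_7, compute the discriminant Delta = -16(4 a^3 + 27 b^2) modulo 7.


4 a^3 + 27 b^2 = 4*2^3 + 27*0^2 = 32 + 0 = 32
Delta = -16 * (32) = -512
Delta mod 7 = 6

Delta = 6 (mod 7)


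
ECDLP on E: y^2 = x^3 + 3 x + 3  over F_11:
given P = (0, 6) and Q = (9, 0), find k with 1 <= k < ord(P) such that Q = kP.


Enumerate multiples of P until we hit Q = (9, 0):
  1P = (0, 6)
  2P = (9, 0)
Match found at i = 2.

k = 2


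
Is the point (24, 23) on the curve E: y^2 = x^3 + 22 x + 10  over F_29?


Check whether y^2 = x^3 + 22 x + 10 (mod 29) for (x, y) = (24, 23).
LHS: y^2 = 23^2 mod 29 = 7
RHS: x^3 + 22 x + 10 = 24^3 + 22*24 + 10 mod 29 = 7
LHS = RHS

Yes, on the curve


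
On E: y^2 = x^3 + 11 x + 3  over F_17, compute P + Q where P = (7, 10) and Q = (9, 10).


P != Q, so use the chord formula.
s = (y2 - y1) / (x2 - x1) = (0) / (2) mod 17 = 0
x3 = s^2 - x1 - x2 mod 17 = 0^2 - 7 - 9 = 1
y3 = s (x1 - x3) - y1 mod 17 = 0 * (7 - 1) - 10 = 7

P + Q = (1, 7)


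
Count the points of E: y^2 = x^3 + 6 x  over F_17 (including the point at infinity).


For each x in F_17, count y with y^2 = x^3 + 6 x + 0 mod 17:
  x = 0: RHS = 0, y in [0]  -> 1 point(s)
  x = 5: RHS = 2, y in [6, 11]  -> 2 point(s)
  x = 8: RHS = 16, y in [4, 13]  -> 2 point(s)
  x = 9: RHS = 1, y in [1, 16]  -> 2 point(s)
  x = 12: RHS = 15, y in [7, 10]  -> 2 point(s)
Affine points: 9. Add the point at infinity: total = 10.

#E(F_17) = 10


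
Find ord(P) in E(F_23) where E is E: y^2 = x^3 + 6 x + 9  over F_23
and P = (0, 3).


Compute successive multiples of P until we hit O:
  1P = (0, 3)
  2P = (1, 19)
  3P = (2, 11)
  4P = (14, 10)
  5P = (15, 1)
  6P = (21, 9)
  7P = (11, 7)
  8P = (7, 7)
  ... (continuing to 27P)
  27P = O

ord(P) = 27


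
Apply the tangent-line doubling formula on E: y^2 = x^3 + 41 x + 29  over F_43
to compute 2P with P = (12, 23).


Doubling: s = (3 x1^2 + a) / (2 y1)
s = (3*12^2 + 41) / (2*23) mod 43 = 0
x3 = s^2 - 2 x1 mod 43 = 0^2 - 2*12 = 19
y3 = s (x1 - x3) - y1 mod 43 = 0 * (12 - 19) - 23 = 20

2P = (19, 20)


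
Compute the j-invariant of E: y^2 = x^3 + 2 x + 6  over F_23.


Delta = -16(4 a^3 + 27 b^2) mod 23 = 13
-1728 * (4 a)^3 = -1728 * (4*2)^3 mod 23 = 5
j = 5 * 13^(-1) mod 23 = 11

j = 11 (mod 23)


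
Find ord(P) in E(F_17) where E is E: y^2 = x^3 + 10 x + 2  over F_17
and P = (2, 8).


Compute successive multiples of P until we hit O:
  1P = (2, 8)
  2P = (4, 2)
  3P = (3, 12)
  4P = (11, 7)
  5P = (8, 4)
  6P = (15, 12)
  7P = (1, 8)
  8P = (14, 9)
  ... (continuing to 22P)
  22P = O

ord(P) = 22


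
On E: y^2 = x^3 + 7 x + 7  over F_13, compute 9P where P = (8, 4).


k = 9 = 1001_2 (binary, LSB first: 1001)
Double-and-add from P = (8, 4):
  bit 0 = 1: acc = O + (8, 4) = (8, 4)
  bit 1 = 0: acc unchanged = (8, 4)
  bit 2 = 0: acc unchanged = (8, 4)
  bit 3 = 1: acc = (8, 4) + (12, 8) = (7, 10)

9P = (7, 10)


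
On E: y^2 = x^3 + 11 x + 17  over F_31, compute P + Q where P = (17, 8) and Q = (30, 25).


P != Q, so use the chord formula.
s = (y2 - y1) / (x2 - x1) = (17) / (13) mod 31 = 18
x3 = s^2 - x1 - x2 mod 31 = 18^2 - 17 - 30 = 29
y3 = s (x1 - x3) - y1 mod 31 = 18 * (17 - 29) - 8 = 24

P + Q = (29, 24)


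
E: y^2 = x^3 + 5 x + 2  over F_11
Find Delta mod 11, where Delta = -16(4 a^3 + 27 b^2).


4 a^3 + 27 b^2 = 4*5^3 + 27*2^2 = 500 + 108 = 608
Delta = -16 * (608) = -9728
Delta mod 11 = 7

Delta = 7 (mod 11)


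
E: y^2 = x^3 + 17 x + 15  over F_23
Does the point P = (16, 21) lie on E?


Check whether y^2 = x^3 + 17 x + 15 (mod 23) for (x, y) = (16, 21).
LHS: y^2 = 21^2 mod 23 = 4
RHS: x^3 + 17 x + 15 = 16^3 + 17*16 + 15 mod 23 = 13
LHS != RHS

No, not on the curve


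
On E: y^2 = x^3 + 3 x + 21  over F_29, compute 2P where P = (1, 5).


Doubling: s = (3 x1^2 + a) / (2 y1)
s = (3*1^2 + 3) / (2*5) mod 29 = 18
x3 = s^2 - 2 x1 mod 29 = 18^2 - 2*1 = 3
y3 = s (x1 - x3) - y1 mod 29 = 18 * (1 - 3) - 5 = 17

2P = (3, 17)


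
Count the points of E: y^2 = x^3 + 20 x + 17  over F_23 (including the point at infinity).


For each x in F_23, count y with y^2 = x^3 + 20 x + 17 mod 23:
  x = 3: RHS = 12, y in [9, 14]  -> 2 point(s)
  x = 4: RHS = 0, y in [0]  -> 1 point(s)
  x = 5: RHS = 12, y in [9, 14]  -> 2 point(s)
  x = 6: RHS = 8, y in [10, 13]  -> 2 point(s)
  x = 9: RHS = 6, y in [11, 12]  -> 2 point(s)
  x = 11: RHS = 4, y in [2, 21]  -> 2 point(s)
  x = 13: RHS = 13, y in [6, 17]  -> 2 point(s)
  x = 15: RHS = 12, y in [9, 14]  -> 2 point(s)
  x = 17: RHS = 3, y in [7, 16]  -> 2 point(s)
Affine points: 17. Add the point at infinity: total = 18.

#E(F_23) = 18


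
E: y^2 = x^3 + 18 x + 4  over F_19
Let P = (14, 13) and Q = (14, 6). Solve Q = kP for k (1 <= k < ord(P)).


Enumerate multiples of P until we hit Q = (14, 6):
  1P = (14, 13)
  2P = (0, 2)
  3P = (3, 16)
  4P = (6, 9)
  5P = (4, 11)
  6P = (17, 13)
  7P = (7, 6)
  8P = (18, 2)
  9P = (10, 14)
  10P = (1, 17)
  11P = (15, 18)
  12P = (15, 1)
  13P = (1, 2)
  14P = (10, 5)
  15P = (18, 17)
  16P = (7, 13)
  17P = (17, 6)
  18P = (4, 8)
  19P = (6, 10)
  20P = (3, 3)
  21P = (0, 17)
  22P = (14, 6)
Match found at i = 22.

k = 22


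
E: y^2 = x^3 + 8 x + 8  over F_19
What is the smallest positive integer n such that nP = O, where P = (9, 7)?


Compute successive multiples of P until we hit O:
  1P = (9, 7)
  2P = (10, 9)
  3P = (4, 3)
  4P = (15, 11)
  5P = (6, 14)
  6P = (1, 6)
  7P = (1, 13)
  8P = (6, 5)
  ... (continuing to 13P)
  13P = O

ord(P) = 13


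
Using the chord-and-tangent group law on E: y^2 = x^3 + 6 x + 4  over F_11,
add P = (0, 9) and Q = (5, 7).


P != Q, so use the chord formula.
s = (y2 - y1) / (x2 - x1) = (9) / (5) mod 11 = 4
x3 = s^2 - x1 - x2 mod 11 = 4^2 - 0 - 5 = 0
y3 = s (x1 - x3) - y1 mod 11 = 4 * (0 - 0) - 9 = 2

P + Q = (0, 2)


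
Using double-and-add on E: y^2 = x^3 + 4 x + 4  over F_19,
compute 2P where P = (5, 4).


k = 2 = 10_2 (binary, LSB first: 01)
Double-and-add from P = (5, 4):
  bit 0 = 0: acc unchanged = O
  bit 1 = 1: acc = O + (13, 12) = (13, 12)

2P = (13, 12)


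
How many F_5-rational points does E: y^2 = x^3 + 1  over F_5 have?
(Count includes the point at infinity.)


For each x in F_5, count y with y^2 = x^3 + 0 x + 1 mod 5:
  x = 0: RHS = 1, y in [1, 4]  -> 2 point(s)
  x = 2: RHS = 4, y in [2, 3]  -> 2 point(s)
  x = 4: RHS = 0, y in [0]  -> 1 point(s)
Affine points: 5. Add the point at infinity: total = 6.

#E(F_5) = 6


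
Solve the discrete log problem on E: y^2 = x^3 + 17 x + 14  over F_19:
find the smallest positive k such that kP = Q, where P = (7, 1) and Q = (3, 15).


Enumerate multiples of P until we hit Q = (3, 15):
  1P = (7, 1)
  2P = (3, 4)
  3P = (6, 3)
  4P = (10, 5)
  5P = (8, 4)
  6P = (13, 0)
  7P = (8, 15)
  8P = (10, 14)
  9P = (6, 16)
  10P = (3, 15)
Match found at i = 10.

k = 10


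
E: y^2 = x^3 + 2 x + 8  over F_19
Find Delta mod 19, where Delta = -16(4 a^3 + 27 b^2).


4 a^3 + 27 b^2 = 4*2^3 + 27*8^2 = 32 + 1728 = 1760
Delta = -16 * (1760) = -28160
Delta mod 19 = 17

Delta = 17 (mod 19)


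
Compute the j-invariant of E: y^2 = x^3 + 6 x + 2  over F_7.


Delta = -16(4 a^3 + 27 b^2) mod 7 = 2
-1728 * (4 a)^3 = -1728 * (4*6)^3 mod 7 = 6
j = 6 * 2^(-1) mod 7 = 3

j = 3 (mod 7)


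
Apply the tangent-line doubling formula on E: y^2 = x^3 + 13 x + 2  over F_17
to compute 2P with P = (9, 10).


Doubling: s = (3 x1^2 + a) / (2 y1)
s = (3*9^2 + 13) / (2*10) mod 17 = 6
x3 = s^2 - 2 x1 mod 17 = 6^2 - 2*9 = 1
y3 = s (x1 - x3) - y1 mod 17 = 6 * (9 - 1) - 10 = 4

2P = (1, 4)


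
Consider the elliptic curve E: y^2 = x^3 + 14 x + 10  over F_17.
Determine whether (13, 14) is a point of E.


Check whether y^2 = x^3 + 14 x + 10 (mod 17) for (x, y) = (13, 14).
LHS: y^2 = 14^2 mod 17 = 9
RHS: x^3 + 14 x + 10 = 13^3 + 14*13 + 10 mod 17 = 9
LHS = RHS

Yes, on the curve


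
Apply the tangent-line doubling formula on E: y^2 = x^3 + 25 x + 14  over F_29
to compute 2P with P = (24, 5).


Doubling: s = (3 x1^2 + a) / (2 y1)
s = (3*24^2 + 25) / (2*5) mod 29 = 10
x3 = s^2 - 2 x1 mod 29 = 10^2 - 2*24 = 23
y3 = s (x1 - x3) - y1 mod 29 = 10 * (24 - 23) - 5 = 5

2P = (23, 5)


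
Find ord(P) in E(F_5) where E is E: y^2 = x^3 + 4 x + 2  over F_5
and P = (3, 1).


Compute successive multiples of P until we hit O:
  1P = (3, 1)
  2P = (3, 4)
  3P = O

ord(P) = 3


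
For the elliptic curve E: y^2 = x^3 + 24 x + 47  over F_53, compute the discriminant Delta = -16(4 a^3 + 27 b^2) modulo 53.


4 a^3 + 27 b^2 = 4*24^3 + 27*47^2 = 55296 + 59643 = 114939
Delta = -16 * (114939) = -1839024
Delta mod 53 = 23

Delta = 23 (mod 53)


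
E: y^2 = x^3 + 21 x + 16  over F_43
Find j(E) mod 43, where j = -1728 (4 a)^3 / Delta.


Delta = -16(4 a^3 + 27 b^2) mod 43 = 12
-1728 * (4 a)^3 = -1728 * (4*21)^3 mod 43 = 21
j = 21 * 12^(-1) mod 43 = 34

j = 34 (mod 43)


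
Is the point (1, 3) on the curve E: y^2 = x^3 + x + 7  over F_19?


Check whether y^2 = x^3 + 1 x + 7 (mod 19) for (x, y) = (1, 3).
LHS: y^2 = 3^2 mod 19 = 9
RHS: x^3 + 1 x + 7 = 1^3 + 1*1 + 7 mod 19 = 9
LHS = RHS

Yes, on the curve


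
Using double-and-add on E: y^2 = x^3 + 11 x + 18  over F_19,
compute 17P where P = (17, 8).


k = 17 = 10001_2 (binary, LSB first: 10001)
Double-and-add from P = (17, 8):
  bit 0 = 1: acc = O + (17, 8) = (17, 8)
  bit 1 = 0: acc unchanged = (17, 8)
  bit 2 = 0: acc unchanged = (17, 8)
  bit 3 = 0: acc unchanged = (17, 8)
  bit 4 = 1: acc = (17, 8) + (11, 8) = (10, 11)

17P = (10, 11)


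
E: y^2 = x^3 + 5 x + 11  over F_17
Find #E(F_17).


For each x in F_17, count y with y^2 = x^3 + 5 x + 11 mod 17:
  x = 1: RHS = 0, y in [0]  -> 1 point(s)
  x = 3: RHS = 2, y in [6, 11]  -> 2 point(s)
  x = 5: RHS = 8, y in [5, 12]  -> 2 point(s)
  x = 6: RHS = 2, y in [6, 11]  -> 2 point(s)
  x = 7: RHS = 15, y in [7, 10]  -> 2 point(s)
  x = 8: RHS = 2, y in [6, 11]  -> 2 point(s)
Affine points: 11. Add the point at infinity: total = 12.

#E(F_17) = 12


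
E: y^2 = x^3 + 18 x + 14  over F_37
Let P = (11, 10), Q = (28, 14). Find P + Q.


P != Q, so use the chord formula.
s = (y2 - y1) / (x2 - x1) = (4) / (17) mod 37 = 22
x3 = s^2 - x1 - x2 mod 37 = 22^2 - 11 - 28 = 1
y3 = s (x1 - x3) - y1 mod 37 = 22 * (11 - 1) - 10 = 25

P + Q = (1, 25)


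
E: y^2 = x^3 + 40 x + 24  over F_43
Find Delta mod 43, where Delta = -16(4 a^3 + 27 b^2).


4 a^3 + 27 b^2 = 4*40^3 + 27*24^2 = 256000 + 15552 = 271552
Delta = -16 * (271552) = -4344832
Delta mod 43 = 17

Delta = 17 (mod 43)


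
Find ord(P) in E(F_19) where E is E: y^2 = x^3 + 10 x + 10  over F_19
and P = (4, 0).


Compute successive multiples of P until we hit O:
  1P = (4, 0)
  2P = O

ord(P) = 2


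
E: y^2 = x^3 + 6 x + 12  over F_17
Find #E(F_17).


For each x in F_17, count y with y^2 = x^3 + 6 x + 12 mod 17:
  x = 1: RHS = 2, y in [6, 11]  -> 2 point(s)
  x = 2: RHS = 15, y in [7, 10]  -> 2 point(s)
  x = 4: RHS = 15, y in [7, 10]  -> 2 point(s)
  x = 6: RHS = 9, y in [3, 14]  -> 2 point(s)
  x = 9: RHS = 13, y in [8, 9]  -> 2 point(s)
  x = 10: RHS = 1, y in [1, 16]  -> 2 point(s)
  x = 11: RHS = 15, y in [7, 10]  -> 2 point(s)
  x = 13: RHS = 9, y in [3, 14]  -> 2 point(s)
  x = 14: RHS = 1, y in [1, 16]  -> 2 point(s)
  x = 15: RHS = 9, y in [3, 14]  -> 2 point(s)
Affine points: 20. Add the point at infinity: total = 21.

#E(F_17) = 21


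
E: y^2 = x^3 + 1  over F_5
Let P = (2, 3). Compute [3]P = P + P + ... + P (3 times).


k = 3 = 11_2 (binary, LSB first: 11)
Double-and-add from P = (2, 3):
  bit 0 = 1: acc = O + (2, 3) = (2, 3)
  bit 1 = 1: acc = (2, 3) + (0, 1) = (4, 0)

3P = (4, 0)


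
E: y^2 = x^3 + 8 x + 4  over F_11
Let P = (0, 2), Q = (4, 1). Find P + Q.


P != Q, so use the chord formula.
s = (y2 - y1) / (x2 - x1) = (10) / (4) mod 11 = 8
x3 = s^2 - x1 - x2 mod 11 = 8^2 - 0 - 4 = 5
y3 = s (x1 - x3) - y1 mod 11 = 8 * (0 - 5) - 2 = 2

P + Q = (5, 2)


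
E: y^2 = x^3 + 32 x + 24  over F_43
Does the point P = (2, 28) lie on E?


Check whether y^2 = x^3 + 32 x + 24 (mod 43) for (x, y) = (2, 28).
LHS: y^2 = 28^2 mod 43 = 10
RHS: x^3 + 32 x + 24 = 2^3 + 32*2 + 24 mod 43 = 10
LHS = RHS

Yes, on the curve


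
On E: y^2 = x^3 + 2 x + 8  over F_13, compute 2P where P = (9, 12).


Doubling: s = (3 x1^2 + a) / (2 y1)
s = (3*9^2 + 2) / (2*12) mod 13 = 1
x3 = s^2 - 2 x1 mod 13 = 1^2 - 2*9 = 9
y3 = s (x1 - x3) - y1 mod 13 = 1 * (9 - 9) - 12 = 1

2P = (9, 1)


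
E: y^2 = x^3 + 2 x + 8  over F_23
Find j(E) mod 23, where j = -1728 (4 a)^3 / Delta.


Delta = -16(4 a^3 + 27 b^2) mod 23 = 15
-1728 * (4 a)^3 = -1728 * (4*2)^3 mod 23 = 5
j = 5 * 15^(-1) mod 23 = 8

j = 8 (mod 23)


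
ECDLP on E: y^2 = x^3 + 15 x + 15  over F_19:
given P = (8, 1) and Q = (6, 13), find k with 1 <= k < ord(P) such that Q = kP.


Enumerate multiples of P until we hit Q = (6, 13):
  1P = (8, 1)
  2P = (4, 14)
  3P = (14, 9)
  4P = (3, 12)
  5P = (6, 6)
  6P = (16, 0)
  7P = (6, 13)
Match found at i = 7.

k = 7


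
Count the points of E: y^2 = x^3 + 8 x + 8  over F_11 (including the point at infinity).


For each x in F_11, count y with y^2 = x^3 + 8 x + 8 mod 11:
  x = 3: RHS = 4, y in [2, 9]  -> 2 point(s)
  x = 4: RHS = 5, y in [4, 7]  -> 2 point(s)
  x = 7: RHS = 0, y in [0]  -> 1 point(s)
  x = 8: RHS = 1, y in [1, 10]  -> 2 point(s)
Affine points: 7. Add the point at infinity: total = 8.

#E(F_11) = 8


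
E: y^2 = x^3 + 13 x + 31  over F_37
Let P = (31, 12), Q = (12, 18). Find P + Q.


P != Q, so use the chord formula.
s = (y2 - y1) / (x2 - x1) = (6) / (18) mod 37 = 25
x3 = s^2 - x1 - x2 mod 37 = 25^2 - 31 - 12 = 27
y3 = s (x1 - x3) - y1 mod 37 = 25 * (31 - 27) - 12 = 14

P + Q = (27, 14)


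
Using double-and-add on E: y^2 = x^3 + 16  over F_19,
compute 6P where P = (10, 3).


k = 6 = 110_2 (binary, LSB first: 011)
Double-and-add from P = (10, 3):
  bit 0 = 0: acc unchanged = O
  bit 1 = 1: acc = O + (10, 16) = (10, 16)
  bit 2 = 1: acc = (10, 16) + (10, 3) = O

6P = O


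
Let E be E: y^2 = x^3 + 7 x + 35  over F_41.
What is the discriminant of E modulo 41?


4 a^3 + 27 b^2 = 4*7^3 + 27*35^2 = 1372 + 33075 = 34447
Delta = -16 * (34447) = -551152
Delta mod 41 = 11

Delta = 11 (mod 41)


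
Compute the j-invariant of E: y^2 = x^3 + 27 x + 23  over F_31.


Delta = -16(4 a^3 + 27 b^2) mod 31 = 8
-1728 * (4 a)^3 = -1728 * (4*27)^3 mod 31 = 30
j = 30 * 8^(-1) mod 31 = 27

j = 27 (mod 31)


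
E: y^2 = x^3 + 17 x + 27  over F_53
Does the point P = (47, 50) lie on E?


Check whether y^2 = x^3 + 17 x + 27 (mod 53) for (x, y) = (47, 50).
LHS: y^2 = 50^2 mod 53 = 9
RHS: x^3 + 17 x + 27 = 47^3 + 17*47 + 27 mod 53 = 27
LHS != RHS

No, not on the curve


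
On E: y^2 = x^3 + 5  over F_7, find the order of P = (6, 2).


Compute successive multiples of P until we hit O:
  1P = (6, 2)
  2P = (3, 2)
  3P = (5, 5)
  4P = (5, 2)
  5P = (3, 5)
  6P = (6, 5)
  7P = O

ord(P) = 7


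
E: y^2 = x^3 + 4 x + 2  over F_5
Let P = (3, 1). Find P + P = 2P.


Doubling: s = (3 x1^2 + a) / (2 y1)
s = (3*3^2 + 4) / (2*1) mod 5 = 3
x3 = s^2 - 2 x1 mod 5 = 3^2 - 2*3 = 3
y3 = s (x1 - x3) - y1 mod 5 = 3 * (3 - 3) - 1 = 4

2P = (3, 4)


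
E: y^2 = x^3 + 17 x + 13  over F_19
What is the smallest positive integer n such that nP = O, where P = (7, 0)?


Compute successive multiples of P until we hit O:
  1P = (7, 0)
  2P = O

ord(P) = 2


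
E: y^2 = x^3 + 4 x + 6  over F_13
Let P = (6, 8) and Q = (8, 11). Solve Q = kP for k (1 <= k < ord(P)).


Enumerate multiples of P until we hit Q = (8, 11):
  1P = (6, 8)
  2P = (11, 9)
  3P = (8, 2)
  4P = (8, 11)
Match found at i = 4.

k = 4


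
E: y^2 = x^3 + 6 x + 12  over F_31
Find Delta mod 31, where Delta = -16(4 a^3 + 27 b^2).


4 a^3 + 27 b^2 = 4*6^3 + 27*12^2 = 864 + 3888 = 4752
Delta = -16 * (4752) = -76032
Delta mod 31 = 11

Delta = 11 (mod 31)


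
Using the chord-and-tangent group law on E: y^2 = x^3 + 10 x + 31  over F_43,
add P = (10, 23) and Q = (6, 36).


P != Q, so use the chord formula.
s = (y2 - y1) / (x2 - x1) = (13) / (39) mod 43 = 29
x3 = s^2 - x1 - x2 mod 43 = 29^2 - 10 - 6 = 8
y3 = s (x1 - x3) - y1 mod 43 = 29 * (10 - 8) - 23 = 35

P + Q = (8, 35)


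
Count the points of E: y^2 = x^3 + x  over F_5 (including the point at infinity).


For each x in F_5, count y with y^2 = x^3 + 1 x + 0 mod 5:
  x = 0: RHS = 0, y in [0]  -> 1 point(s)
  x = 2: RHS = 0, y in [0]  -> 1 point(s)
  x = 3: RHS = 0, y in [0]  -> 1 point(s)
Affine points: 3. Add the point at infinity: total = 4.

#E(F_5) = 4


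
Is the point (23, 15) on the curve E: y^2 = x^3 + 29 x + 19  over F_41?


Check whether y^2 = x^3 + 29 x + 19 (mod 41) for (x, y) = (23, 15).
LHS: y^2 = 15^2 mod 41 = 20
RHS: x^3 + 29 x + 19 = 23^3 + 29*23 + 19 mod 41 = 20
LHS = RHS

Yes, on the curve


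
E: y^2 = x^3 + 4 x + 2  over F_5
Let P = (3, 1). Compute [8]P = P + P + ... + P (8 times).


k = 8 = 1000_2 (binary, LSB first: 0001)
Double-and-add from P = (3, 1):
  bit 0 = 0: acc unchanged = O
  bit 1 = 0: acc unchanged = O
  bit 2 = 0: acc unchanged = O
  bit 3 = 1: acc = O + (3, 4) = (3, 4)

8P = (3, 4)


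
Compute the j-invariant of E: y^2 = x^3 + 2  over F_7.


Delta = -16(4 a^3 + 27 b^2) mod 7 = 1
-1728 * (4 a)^3 = -1728 * (4*0)^3 mod 7 = 0
j = 0 * 1^(-1) mod 7 = 0

j = 0 (mod 7)


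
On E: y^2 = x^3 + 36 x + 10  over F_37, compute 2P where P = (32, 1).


Doubling: s = (3 x1^2 + a) / (2 y1)
s = (3*32^2 + 36) / (2*1) mod 37 = 0
x3 = s^2 - 2 x1 mod 37 = 0^2 - 2*32 = 10
y3 = s (x1 - x3) - y1 mod 37 = 0 * (32 - 10) - 1 = 36

2P = (10, 36)


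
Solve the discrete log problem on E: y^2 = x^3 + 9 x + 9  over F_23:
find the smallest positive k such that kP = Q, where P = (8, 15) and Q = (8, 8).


Enumerate multiples of P until we hit Q = (8, 8):
  1P = (8, 15)
  2P = (19, 1)
  3P = (21, 12)
  4P = (21, 11)
  5P = (19, 22)
  6P = (8, 8)
Match found at i = 6.

k = 6


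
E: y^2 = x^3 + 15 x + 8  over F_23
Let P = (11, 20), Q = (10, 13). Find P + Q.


P != Q, so use the chord formula.
s = (y2 - y1) / (x2 - x1) = (16) / (22) mod 23 = 7
x3 = s^2 - x1 - x2 mod 23 = 7^2 - 11 - 10 = 5
y3 = s (x1 - x3) - y1 mod 23 = 7 * (11 - 5) - 20 = 22

P + Q = (5, 22)


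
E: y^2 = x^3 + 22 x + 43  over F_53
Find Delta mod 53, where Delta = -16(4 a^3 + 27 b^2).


4 a^3 + 27 b^2 = 4*22^3 + 27*43^2 = 42592 + 49923 = 92515
Delta = -16 * (92515) = -1480240
Delta mod 53 = 50

Delta = 50 (mod 53)


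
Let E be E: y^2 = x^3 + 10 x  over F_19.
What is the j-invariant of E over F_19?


Delta = -16(4 a^3 + 27 b^2) mod 19 = 11
-1728 * (4 a)^3 = -1728 * (4*10)^3 mod 19 = 8
j = 8 * 11^(-1) mod 19 = 18

j = 18 (mod 19)


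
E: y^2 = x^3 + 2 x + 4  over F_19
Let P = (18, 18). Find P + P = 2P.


Doubling: s = (3 x1^2 + a) / (2 y1)
s = (3*18^2 + 2) / (2*18) mod 19 = 7
x3 = s^2 - 2 x1 mod 19 = 7^2 - 2*18 = 13
y3 = s (x1 - x3) - y1 mod 19 = 7 * (18 - 13) - 18 = 17

2P = (13, 17)


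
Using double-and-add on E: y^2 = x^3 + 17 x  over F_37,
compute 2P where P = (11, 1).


k = 2 = 10_2 (binary, LSB first: 01)
Double-and-add from P = (11, 1):
  bit 0 = 0: acc unchanged = O
  bit 1 = 1: acc = O + (3, 2) = (3, 2)

2P = (3, 2)
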